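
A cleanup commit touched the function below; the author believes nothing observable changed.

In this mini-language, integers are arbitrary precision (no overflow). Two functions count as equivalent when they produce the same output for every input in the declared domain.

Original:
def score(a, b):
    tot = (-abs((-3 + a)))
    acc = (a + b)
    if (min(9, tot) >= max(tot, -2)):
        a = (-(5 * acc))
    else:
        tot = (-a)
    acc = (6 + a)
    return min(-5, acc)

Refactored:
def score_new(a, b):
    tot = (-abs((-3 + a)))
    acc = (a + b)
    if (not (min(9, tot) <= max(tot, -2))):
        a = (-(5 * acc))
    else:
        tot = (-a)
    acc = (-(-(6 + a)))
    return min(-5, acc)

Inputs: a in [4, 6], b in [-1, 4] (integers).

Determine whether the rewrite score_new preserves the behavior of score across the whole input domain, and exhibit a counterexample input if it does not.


Not equivalent: a=4, b=-1 separates them (-9 vs -5).
score: tot=-1, then acc=3, then (min(9, tot) >= max(tot, -2)) is true, then a=-15, then acc=-9, then returns -9
score_new: tot=-1, then acc=3, then (not (min(9, tot) <= max(tot, -2))) is false, then tot=-4, then acc=10, then returns -5
verdict: not equivalent; witness: a=4, b=-1


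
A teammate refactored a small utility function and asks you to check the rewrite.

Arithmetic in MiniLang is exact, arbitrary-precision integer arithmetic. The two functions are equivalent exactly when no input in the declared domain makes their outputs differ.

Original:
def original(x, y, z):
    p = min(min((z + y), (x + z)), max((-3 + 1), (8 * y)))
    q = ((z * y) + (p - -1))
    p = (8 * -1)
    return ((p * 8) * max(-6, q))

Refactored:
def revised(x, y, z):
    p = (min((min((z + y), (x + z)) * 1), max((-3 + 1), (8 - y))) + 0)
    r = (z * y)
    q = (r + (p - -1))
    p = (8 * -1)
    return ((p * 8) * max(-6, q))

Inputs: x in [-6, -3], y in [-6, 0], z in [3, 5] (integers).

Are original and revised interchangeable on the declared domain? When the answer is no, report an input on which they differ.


Consider the input x=-6, y=-1, z=5.
original: p=-2, then q=-6, then p=-8, then returns 384
revised: p=-1, then r=-5, then q=-5, then p=-8, then returns 320
384 vs 320 — the two versions disagree here.
verdict: not equivalent; witness: x=-6, y=-1, z=5


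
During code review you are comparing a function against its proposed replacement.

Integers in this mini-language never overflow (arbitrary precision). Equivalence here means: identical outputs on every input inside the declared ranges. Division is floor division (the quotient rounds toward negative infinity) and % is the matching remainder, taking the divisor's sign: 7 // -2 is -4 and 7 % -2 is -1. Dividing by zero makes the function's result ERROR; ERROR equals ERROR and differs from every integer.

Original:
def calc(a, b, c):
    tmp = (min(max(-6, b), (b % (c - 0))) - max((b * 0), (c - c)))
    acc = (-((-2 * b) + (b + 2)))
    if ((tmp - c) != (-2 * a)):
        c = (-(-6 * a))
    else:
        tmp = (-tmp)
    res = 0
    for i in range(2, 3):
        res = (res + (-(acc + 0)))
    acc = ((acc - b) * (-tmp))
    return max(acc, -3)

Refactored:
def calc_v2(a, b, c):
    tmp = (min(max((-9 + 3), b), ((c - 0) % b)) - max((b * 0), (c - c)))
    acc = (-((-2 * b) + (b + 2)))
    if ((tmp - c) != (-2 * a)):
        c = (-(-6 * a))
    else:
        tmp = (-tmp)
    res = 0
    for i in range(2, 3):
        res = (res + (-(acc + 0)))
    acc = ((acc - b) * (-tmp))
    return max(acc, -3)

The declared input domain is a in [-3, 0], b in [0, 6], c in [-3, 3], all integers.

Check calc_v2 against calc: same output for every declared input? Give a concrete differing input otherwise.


Take a=-3, b=0, c=-3.
calc: tmp becomes 0; next acc becomes -2; next ((tmp - c) != (-2 * a)) evaluates to true; next c becomes -18; next res becomes 0; next at i=2:; next res becomes 2; next acc becomes 0; next final value 0
calc_v2: hits division by zero so the output is ERROR
0 and ERROR differ, so these are not the same function on this domain.
verdict: not equivalent; witness: a=-3, b=0, c=-3


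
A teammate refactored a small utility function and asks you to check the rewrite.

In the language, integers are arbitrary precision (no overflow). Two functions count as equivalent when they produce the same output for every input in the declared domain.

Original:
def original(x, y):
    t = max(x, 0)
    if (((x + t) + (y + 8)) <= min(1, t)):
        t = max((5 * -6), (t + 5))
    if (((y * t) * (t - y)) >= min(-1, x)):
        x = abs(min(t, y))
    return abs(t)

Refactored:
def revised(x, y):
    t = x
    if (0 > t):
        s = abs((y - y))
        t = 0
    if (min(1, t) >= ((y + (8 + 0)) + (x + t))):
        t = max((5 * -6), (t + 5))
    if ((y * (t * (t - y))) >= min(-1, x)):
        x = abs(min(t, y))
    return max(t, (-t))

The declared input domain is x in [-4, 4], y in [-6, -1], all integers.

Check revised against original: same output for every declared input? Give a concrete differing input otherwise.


Although comparison usage differs; statement counts differ; arithmetic usage differs; branching structure differs; local variable names differ; constant usage differs, 54/54 inputs agree.
verdict: equivalent


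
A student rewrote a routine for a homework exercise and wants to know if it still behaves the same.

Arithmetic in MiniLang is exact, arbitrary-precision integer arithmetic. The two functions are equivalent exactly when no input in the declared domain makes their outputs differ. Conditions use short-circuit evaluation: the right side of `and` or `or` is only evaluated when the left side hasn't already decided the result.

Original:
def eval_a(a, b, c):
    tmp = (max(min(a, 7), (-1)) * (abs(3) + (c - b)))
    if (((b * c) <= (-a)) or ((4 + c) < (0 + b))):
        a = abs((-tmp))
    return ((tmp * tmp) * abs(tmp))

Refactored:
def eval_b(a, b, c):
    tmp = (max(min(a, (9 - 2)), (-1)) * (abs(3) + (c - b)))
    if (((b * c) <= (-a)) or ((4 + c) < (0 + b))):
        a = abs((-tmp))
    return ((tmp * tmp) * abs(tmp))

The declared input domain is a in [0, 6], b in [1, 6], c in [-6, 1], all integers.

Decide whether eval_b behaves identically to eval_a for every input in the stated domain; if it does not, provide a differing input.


Comparing the listings, the differences include: constant usage differs, plus arithmetic usage differs.
As a probe, take a=3, b=3, c=-3: eval_a runs tmp = -9; (((b * c) <= (-a)) or ((4 + c) < (0 + b))) -> true; a = 9; return 729; eval_b runs tmp = -9; (((b * c) <= (-a)) or ((4 + c) < (0 + b))) -> true; a = 9; return 729; both end at 729.
An exhaustive pass over the 336 declared inputs shows identical outputs.
verdict: equivalent


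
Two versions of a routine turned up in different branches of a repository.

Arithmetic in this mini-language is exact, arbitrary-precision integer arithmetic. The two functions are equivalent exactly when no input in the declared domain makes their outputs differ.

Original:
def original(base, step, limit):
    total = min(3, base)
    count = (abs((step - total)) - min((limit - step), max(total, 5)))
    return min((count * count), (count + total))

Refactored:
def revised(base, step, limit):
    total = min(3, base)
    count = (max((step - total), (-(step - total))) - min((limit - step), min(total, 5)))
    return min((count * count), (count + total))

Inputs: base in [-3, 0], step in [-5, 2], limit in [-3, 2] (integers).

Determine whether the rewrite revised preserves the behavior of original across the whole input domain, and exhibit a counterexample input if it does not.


Evaluate both at base=-3, step=-5, limit=-3.
original: total = -3; count = 0; return -3
revised: total = -3; count = 5; return 2
-3 != 2, so the rewrite changes behavior.
verdict: not equivalent; witness: base=-3, step=-5, limit=-3


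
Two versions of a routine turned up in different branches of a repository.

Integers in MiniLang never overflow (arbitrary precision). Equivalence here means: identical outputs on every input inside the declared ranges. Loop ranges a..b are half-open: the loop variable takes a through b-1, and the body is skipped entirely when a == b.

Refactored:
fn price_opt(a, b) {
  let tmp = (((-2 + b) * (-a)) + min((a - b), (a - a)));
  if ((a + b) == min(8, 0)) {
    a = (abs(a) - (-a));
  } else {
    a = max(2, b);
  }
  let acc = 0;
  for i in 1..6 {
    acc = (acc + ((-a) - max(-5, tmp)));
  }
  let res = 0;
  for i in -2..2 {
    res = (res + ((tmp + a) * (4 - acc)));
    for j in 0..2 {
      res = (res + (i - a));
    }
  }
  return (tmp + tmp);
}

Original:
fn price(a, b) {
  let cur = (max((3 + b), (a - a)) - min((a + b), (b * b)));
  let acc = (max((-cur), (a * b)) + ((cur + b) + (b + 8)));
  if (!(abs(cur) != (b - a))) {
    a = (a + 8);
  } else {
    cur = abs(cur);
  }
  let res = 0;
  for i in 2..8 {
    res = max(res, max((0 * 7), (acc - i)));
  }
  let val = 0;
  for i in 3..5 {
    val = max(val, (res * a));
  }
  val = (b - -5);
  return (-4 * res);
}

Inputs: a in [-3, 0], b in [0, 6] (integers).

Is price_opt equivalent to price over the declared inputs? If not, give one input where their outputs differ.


Take a=-3, b=0.
price: cur=6, then acc=14, then (!(abs(cur) != (b - a))) is false, then cur=6, then res=0, then (i=2), then res=12, then (i=3), then res=12, then (i=4), then res=12, then (i=5), then res=12, then (i=6), then res=12, then (i=7), then res=12, then val=0, then (i=3), then val=0, then (i=4), then val=0, then val=5, then returns -48
price_opt: tmp=-9, then ((a + b) == min(8, 0)) is false, then a=2, then acc=0, then (i=1), then acc=3, then (i=2), then acc=6, then (i=3), then acc=9, then (i=4), then acc=12, then (i=5), then acc=15, then res=0, then (i=-2), then res=77, then (j=0), then res=73, then (j=1), then res=69, then (i=-1), then res=146, then (j=0), then res=143, then (j=1), then res=140, then (i=0), then res=217, then (j=0), then res=215, then (j=1), then res=213, then (i=1), then res=290, then (j=0), then res=289, then (j=1), then res=288, then returns -18
-48 against -18: the behavior changed.
verdict: not equivalent; witness: a=-3, b=0


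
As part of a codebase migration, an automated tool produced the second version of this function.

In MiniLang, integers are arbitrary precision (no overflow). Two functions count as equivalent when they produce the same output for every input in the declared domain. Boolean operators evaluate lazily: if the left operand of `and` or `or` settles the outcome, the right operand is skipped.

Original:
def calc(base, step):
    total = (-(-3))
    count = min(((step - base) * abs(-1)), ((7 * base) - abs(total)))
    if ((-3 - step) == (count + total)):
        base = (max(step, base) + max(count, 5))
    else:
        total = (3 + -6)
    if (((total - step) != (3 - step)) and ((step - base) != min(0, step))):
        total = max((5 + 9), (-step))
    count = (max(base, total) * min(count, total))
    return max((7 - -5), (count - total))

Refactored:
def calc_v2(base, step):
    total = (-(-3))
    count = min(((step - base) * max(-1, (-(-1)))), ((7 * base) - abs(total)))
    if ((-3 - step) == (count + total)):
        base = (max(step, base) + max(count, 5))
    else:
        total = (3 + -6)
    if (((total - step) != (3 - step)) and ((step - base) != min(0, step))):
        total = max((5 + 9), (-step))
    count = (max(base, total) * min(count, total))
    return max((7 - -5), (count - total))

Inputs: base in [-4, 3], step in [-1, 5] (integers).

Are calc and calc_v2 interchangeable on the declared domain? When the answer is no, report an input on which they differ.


Side by side, the visible changes include: constant usage differs, and min/max/abs usage differs.
One worked example (base=-4, step=3) — calc: total=3, then count=-31, then ((-3 - step) == (count + total)) is false, then total=-3, then (((total - step) != (3 - step)) and ((step - base) != min(0, step))) is true, then total=14, then count=-434, then returns 12; calc_v2: total=3, then count=-31, then ((-3 - step) == (count + total)) is false, then total=-3, then (((total - step) != (3 - step)) and ((step - base) != min(0, step))) is true, then total=14, then count=-434, then returns 12; agreement on 12.
Sweeping the whole domain (56 inputs) finds no disagreement.
verdict: equivalent


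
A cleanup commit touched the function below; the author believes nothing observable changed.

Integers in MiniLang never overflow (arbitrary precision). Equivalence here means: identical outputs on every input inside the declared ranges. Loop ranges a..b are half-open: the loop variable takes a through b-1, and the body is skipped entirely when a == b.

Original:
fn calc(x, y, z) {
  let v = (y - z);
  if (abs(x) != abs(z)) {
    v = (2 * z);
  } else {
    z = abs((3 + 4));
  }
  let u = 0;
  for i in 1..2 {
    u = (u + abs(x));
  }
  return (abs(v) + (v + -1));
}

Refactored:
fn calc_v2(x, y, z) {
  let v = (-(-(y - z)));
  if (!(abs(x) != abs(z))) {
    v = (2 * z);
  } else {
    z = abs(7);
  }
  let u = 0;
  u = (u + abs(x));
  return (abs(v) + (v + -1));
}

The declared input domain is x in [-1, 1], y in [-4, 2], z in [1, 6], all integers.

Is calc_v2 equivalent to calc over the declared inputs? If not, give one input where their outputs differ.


These are not equivalent — on x=-1, y=-4, z=1 the outputs split (-1 vs 3).
calc: v becomes -5; next (abs(x) != abs(z)) evaluates to false; next z becomes 7; next u becomes 0; next at i=1:; next u becomes 1; next final value -1
calc_v2: v becomes -5; next (!(abs(x) != abs(z))) evaluates to true; next v becomes 2; next u becomes 0; next u becomes 1; next final value 3
verdict: not equivalent; witness: x=-1, y=-4, z=1


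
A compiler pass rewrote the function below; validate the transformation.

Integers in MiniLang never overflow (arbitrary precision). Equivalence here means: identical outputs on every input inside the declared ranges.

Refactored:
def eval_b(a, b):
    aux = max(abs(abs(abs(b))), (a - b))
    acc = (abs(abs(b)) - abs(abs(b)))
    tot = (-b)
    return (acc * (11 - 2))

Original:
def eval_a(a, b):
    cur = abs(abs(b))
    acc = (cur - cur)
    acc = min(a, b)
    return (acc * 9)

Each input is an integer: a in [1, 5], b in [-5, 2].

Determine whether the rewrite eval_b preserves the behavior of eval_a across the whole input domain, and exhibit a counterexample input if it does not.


Not equivalent: a=1, b=-5 separates them (-45 vs 0).
eval_a: cur becomes 5; next acc becomes 0; next acc becomes -5; next final value -45
eval_b: aux becomes 6; next acc becomes 0; next tot becomes 5; next final value 0
verdict: not equivalent; witness: a=1, b=-5


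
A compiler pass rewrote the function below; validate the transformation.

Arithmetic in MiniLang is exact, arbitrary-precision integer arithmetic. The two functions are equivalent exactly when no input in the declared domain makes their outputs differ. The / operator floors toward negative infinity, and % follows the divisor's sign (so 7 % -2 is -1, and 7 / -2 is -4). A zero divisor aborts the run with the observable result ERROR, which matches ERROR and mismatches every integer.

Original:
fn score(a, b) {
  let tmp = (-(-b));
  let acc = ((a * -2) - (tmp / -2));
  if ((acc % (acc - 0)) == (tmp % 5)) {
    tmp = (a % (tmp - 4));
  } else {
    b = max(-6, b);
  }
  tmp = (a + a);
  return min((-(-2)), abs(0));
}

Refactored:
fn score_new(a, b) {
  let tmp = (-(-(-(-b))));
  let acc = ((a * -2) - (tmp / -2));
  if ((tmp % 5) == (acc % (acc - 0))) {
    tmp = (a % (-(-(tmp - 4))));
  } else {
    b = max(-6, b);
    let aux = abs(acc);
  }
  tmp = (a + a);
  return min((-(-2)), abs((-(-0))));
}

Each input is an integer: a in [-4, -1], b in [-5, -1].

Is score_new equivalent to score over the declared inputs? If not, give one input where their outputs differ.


Changes here: local variable names differ; statement counts differ; min/max/abs usage differs; the full 20-point sweep finds no disagreement.
verdict: equivalent


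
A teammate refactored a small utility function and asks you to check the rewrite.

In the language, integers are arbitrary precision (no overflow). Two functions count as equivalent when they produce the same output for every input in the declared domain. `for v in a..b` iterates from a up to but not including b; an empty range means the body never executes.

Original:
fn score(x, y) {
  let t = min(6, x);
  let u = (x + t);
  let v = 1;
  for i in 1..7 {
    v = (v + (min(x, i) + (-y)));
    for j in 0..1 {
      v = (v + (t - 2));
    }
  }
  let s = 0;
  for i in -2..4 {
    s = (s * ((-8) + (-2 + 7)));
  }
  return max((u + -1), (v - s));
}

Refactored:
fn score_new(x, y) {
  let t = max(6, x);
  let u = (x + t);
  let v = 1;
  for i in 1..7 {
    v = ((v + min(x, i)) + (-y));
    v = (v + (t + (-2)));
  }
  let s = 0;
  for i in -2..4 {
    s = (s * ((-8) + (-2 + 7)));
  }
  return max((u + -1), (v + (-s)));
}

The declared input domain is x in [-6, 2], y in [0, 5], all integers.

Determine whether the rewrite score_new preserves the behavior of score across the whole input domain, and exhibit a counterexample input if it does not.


There is a counterexample at x=-6, y=0: -13 on one side, -1 on the other.
score: t=-6, then u=-12, then v=1, then (i=1), then v=-5, then (j=0), then v=-13, then (i=2), then v=-19, then (j=0), then v=-27, then (i=3), then v=-33, then (j=0), then v=-41, then (i=4), then v=-47, then (j=0), then v=-55, then (i=5), then v=-61, then (j=0), then v=-69, then (i=6), then v=-75, then (j=0), then v=-83, then s=0, then (i=-2), then s=0, then (i=-1), then s=0, then (i=0), then s=0, then (i=1), then s=0, then (i=2), then s=0, then (i=3), then s=0, then returns -13
score_new: t=6, then u=0, then v=1, then (i=1), then v=-5, then v=-1, then (i=2), then v=-7, then v=-3, then (i=3), then v=-9, then v=-5, then (i=4), then v=-11, then v=-7, then (i=5), then v=-13, then v=-9, then (i=6), then v=-15, then v=-11, then s=0, then (i=-2), then s=0, then (i=-1), then s=0, then (i=0), then s=0, then (i=1), then s=0, then (i=2), then s=0, then (i=3), then s=0, then returns -1
verdict: not equivalent; witness: x=-6, y=0


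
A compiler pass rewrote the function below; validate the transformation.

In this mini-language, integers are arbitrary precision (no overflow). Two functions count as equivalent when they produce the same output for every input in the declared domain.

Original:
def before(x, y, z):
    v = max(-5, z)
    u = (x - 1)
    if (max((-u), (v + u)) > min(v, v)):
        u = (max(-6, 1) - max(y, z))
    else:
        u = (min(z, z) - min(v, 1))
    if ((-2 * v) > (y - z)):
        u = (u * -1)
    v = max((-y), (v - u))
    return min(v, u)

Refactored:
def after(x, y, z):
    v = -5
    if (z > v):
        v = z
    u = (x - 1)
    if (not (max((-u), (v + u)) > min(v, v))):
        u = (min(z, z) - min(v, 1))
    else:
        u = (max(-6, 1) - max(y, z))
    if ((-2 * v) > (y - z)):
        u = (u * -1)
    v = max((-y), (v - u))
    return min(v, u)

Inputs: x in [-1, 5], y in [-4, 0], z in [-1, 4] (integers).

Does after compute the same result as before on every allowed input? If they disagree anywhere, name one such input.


This is a faithful refactor — min/max/abs usage differs, plus boolean connective usage differs, plus branching structure differs, plus statement counts differ, plus comparison usage differs, but the computed results match everywhere.
As a probe, take x=0, y=0, z=1: before runs v=1, then u=-1, then (max((-u), (v + u)) > min(v, v)) is false, then u=0, then ((-2 * v) > (y - z)) is false, then v=1, then returns 0; after runs v=-5, then (z > v) is true, then v=1, then u=-1, then (not (max((-u), (v + u)) > min(v, v))) is true, then u=0, then ((-2 * v) > (y - z)) is false, then v=1, then returns 0; both end at 0.
An exhaustive pass over the 210 declared inputs shows identical outputs.
verdict: equivalent


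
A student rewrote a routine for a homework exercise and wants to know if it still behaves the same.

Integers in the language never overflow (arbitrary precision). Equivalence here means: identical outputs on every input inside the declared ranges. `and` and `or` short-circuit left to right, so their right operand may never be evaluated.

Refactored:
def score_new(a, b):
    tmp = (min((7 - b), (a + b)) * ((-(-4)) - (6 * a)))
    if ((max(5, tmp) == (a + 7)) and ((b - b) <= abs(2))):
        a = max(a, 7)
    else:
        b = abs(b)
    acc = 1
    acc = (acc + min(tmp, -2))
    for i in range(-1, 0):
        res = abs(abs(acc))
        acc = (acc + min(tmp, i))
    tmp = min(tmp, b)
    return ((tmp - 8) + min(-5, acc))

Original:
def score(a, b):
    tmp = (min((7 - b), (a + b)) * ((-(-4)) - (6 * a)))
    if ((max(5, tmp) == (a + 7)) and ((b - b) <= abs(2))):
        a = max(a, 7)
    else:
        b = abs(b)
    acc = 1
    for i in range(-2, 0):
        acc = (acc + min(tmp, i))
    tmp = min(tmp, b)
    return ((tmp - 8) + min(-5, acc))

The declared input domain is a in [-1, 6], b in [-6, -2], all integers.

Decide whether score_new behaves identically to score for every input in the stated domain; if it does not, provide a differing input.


Behavior is preserved: although loop structure differs, constant usage differs, statement counts differ, arithmetic usage differs, min/max/abs usage differs, local variable names differ, the outputs never diverge.
One worked example (a=4, b=-3) — score: tmp = -20; ((max(5, tmp) == (a + 7)) and ((b - b) <= abs(2))) -> false; b = 3; acc = 1; [i=-2]; acc = -19; [i=-1]; acc = -39; tmp = -20; return -67; score_new: tmp = -20; ((max(5, tmp) == (a + 7)) and ((b - b) <= abs(2))) -> false; b = 3; acc = 1; acc = -19; [i=-1]; res = 19; acc = -39; tmp = -20; return -67; agreement on -67.
Every one of the 40 inputs gives matching results.
verdict: equivalent


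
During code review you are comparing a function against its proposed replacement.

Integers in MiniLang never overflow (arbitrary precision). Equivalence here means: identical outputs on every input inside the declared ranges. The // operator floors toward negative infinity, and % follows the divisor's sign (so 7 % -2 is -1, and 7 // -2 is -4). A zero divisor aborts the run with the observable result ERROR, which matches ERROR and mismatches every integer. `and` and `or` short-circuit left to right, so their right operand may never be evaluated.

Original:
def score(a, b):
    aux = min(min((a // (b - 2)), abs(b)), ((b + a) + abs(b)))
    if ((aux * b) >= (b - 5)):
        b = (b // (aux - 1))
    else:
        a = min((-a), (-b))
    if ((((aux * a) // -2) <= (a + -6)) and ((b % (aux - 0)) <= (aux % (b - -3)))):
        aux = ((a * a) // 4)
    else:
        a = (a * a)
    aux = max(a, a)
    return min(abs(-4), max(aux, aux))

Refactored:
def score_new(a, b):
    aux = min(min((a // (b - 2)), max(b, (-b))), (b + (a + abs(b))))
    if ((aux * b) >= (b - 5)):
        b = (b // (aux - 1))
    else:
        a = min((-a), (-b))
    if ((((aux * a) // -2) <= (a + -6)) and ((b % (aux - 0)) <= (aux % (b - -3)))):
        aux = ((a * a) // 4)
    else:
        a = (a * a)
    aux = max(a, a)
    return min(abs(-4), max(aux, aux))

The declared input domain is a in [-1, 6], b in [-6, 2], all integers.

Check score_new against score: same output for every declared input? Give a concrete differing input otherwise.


Behavior is preserved: although min/max/abs usage differs, the outputs never diverge.
As a probe, take a=2, b=-6: score runs aux becomes -1; next ((aux * b) >= (b - 5)) evaluates to true; next b becomes 3; next ((((aux * a) // -2) <= (a + -6)) and ((b % (aux - 0)) <= (aux % (b - -3)))) evaluates to false; next a becomes 4; next aux becomes 4; next final value 4; score_new runs aux becomes -1; next ((aux * b) >= (b - 5)) evaluates to true; next b becomes 3; next ((((aux * a) // -2) <= (a + -6)) and ((b % (aux - 0)) <= (aux % (b - -3)))) evaluates to false; next a becomes 4; next aux becomes 4; next final value 4; both end at 4.
Sweeping the whole domain (72 inputs) finds no disagreement.
verdict: equivalent


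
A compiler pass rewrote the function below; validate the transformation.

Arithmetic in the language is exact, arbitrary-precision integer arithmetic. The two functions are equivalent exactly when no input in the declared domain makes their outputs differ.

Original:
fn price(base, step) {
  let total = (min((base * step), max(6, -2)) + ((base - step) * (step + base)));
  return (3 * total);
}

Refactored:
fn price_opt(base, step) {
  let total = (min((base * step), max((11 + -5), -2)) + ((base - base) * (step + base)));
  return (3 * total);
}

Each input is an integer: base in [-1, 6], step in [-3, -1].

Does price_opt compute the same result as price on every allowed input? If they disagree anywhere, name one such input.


Input base=-1, step=-3: -15 from price versus 9 from price_opt.
verdict: not equivalent; witness: base=-1, step=-3


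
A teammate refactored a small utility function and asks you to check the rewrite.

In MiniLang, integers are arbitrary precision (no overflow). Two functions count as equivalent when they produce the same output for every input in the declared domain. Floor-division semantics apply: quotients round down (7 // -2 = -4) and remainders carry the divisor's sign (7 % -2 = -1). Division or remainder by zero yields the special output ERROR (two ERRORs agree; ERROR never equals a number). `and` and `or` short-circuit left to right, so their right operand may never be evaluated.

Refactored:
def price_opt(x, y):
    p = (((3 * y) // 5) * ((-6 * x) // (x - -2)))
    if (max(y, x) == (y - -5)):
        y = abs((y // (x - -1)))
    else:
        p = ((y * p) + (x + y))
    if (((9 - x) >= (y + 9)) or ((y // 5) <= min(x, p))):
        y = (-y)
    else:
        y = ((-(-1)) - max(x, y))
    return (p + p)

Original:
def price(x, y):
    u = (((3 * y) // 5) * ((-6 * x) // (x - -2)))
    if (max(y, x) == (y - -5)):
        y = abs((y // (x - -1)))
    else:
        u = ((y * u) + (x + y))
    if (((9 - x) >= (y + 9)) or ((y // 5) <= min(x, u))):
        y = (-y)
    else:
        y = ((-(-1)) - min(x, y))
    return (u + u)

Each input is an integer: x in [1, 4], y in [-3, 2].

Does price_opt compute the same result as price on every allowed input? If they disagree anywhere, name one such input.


The one real change (`min(x, y)` became `max(x, y)`) has no effect anywhere in the declared ranges.
Tracing x=4, y=2: price: u = -4; (max(y, x) == (y - -5)) -> false; u = -2; (((9 - x) >= (y + 9)) or ((y // 5) <= min(x, u))) -> false; y = -1; return -4 | price_opt: p = -4; (max(y, x) == (y - -5)) -> false; p = -2; (((9 - x) >= (y + 9)) or ((y // 5) <= min(x, p))) -> false; y = -3; return -4 — matching result -4.
Sweeping the whole domain (24 inputs) finds no disagreement.
verdict: equivalent


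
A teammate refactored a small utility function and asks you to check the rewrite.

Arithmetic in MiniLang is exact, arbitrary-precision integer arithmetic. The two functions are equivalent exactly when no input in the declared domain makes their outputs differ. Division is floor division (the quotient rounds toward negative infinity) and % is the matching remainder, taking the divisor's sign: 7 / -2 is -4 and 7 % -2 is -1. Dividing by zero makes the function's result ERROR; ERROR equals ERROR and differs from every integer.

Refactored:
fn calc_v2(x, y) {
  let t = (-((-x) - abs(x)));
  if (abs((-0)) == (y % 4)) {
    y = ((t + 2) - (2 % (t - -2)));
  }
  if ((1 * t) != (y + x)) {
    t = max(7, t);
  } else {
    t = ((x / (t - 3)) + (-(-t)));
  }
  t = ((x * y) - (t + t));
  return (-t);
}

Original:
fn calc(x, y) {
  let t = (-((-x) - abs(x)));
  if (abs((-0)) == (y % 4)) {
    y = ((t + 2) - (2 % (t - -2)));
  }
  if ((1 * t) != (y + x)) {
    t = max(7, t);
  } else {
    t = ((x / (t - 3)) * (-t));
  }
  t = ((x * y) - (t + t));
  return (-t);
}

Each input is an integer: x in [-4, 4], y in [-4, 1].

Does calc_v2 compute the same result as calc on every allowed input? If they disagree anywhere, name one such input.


Run the pair on x=1, y=1.
calc: t := 2 | (abs((-0)) == (y % 4)): false | ((1 * t) != (y + x)): false | t := 2 | t := -3 | result 3
calc_v2: t := 2 | (abs((-0)) == (y % 4)): false | ((1 * t) != (y + x)): false | t := 1 | t := -1 | result 1
3 against 1: the behavior changed.
verdict: not equivalent; witness: x=1, y=1


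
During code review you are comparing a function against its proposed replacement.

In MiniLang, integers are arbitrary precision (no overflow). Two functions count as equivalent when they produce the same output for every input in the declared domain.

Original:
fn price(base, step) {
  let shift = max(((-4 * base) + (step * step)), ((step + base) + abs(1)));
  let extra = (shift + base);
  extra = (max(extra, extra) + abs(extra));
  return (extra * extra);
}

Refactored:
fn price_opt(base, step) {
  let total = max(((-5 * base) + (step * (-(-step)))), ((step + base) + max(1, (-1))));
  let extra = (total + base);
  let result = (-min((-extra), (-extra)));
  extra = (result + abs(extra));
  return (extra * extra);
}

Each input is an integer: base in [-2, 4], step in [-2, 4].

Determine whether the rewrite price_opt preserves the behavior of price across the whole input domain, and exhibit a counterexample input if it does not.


Take base=-2, step=-2.
price: shift becomes 12; next extra becomes 10; next extra becomes 20; next final value 400
price_opt: total becomes 14; next extra becomes 12; next result becomes 12; next extra becomes 24; next final value 576
400 vs 576 — the two versions disagree here.
verdict: not equivalent; witness: base=-2, step=-2


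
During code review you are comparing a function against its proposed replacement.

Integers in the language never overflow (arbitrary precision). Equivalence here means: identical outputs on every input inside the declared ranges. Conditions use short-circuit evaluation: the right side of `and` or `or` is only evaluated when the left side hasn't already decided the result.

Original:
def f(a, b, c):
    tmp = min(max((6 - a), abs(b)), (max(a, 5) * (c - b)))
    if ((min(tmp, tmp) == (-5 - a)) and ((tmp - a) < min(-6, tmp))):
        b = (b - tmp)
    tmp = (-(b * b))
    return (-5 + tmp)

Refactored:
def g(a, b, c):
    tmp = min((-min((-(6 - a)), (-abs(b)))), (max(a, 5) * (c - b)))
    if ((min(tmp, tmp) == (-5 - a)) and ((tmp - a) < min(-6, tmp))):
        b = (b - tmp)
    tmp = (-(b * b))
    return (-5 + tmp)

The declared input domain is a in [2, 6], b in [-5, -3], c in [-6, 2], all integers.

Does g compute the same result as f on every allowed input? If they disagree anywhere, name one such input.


Side by side, the visible changes include: min/max/abs usage differs.
Spot check at a=4, b=-4, c=1 — f: tmp = 4; ((min(tmp, tmp) == (-5 - a)) and ((tmp - a) < min(-6, tmp))) -> false; tmp = -16; return -21. g: tmp = 4; ((min(tmp, tmp) == (-5 - a)) and ((tmp - a) < min(-6, tmp))) -> false; tmp = -16; return -21. Both give -21.
An exhaustive pass over the 135 declared inputs shows identical outputs.
verdict: equivalent


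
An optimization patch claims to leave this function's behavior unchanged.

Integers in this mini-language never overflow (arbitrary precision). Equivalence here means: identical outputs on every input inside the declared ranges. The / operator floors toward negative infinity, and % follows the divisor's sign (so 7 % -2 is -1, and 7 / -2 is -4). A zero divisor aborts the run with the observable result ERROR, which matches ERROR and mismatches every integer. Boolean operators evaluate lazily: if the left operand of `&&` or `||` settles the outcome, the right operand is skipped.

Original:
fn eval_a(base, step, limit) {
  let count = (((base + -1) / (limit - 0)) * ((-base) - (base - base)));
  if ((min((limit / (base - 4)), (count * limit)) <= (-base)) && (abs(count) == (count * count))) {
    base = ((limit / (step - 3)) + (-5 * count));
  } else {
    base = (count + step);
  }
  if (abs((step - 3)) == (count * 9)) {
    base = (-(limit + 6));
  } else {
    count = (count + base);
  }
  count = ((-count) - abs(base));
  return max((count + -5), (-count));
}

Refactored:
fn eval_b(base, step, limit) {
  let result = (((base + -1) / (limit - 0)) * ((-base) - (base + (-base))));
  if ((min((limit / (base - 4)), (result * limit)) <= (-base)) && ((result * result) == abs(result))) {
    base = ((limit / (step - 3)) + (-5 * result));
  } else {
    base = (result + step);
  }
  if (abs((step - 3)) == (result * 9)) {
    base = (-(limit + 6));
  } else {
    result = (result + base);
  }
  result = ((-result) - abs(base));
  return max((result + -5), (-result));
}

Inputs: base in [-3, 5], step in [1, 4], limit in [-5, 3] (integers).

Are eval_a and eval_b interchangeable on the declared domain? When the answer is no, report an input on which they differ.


Equivalent — the differences include local variable names differ; also arithmetic usage differs, yet no declared input distinguishes the two.
Tracing base=4, step=2, limit=1: eval_a: count=-12, then a zero divisor aborts: ERROR | eval_b: result=-12, then a zero divisor aborts: ERROR — matching result ERROR.
An exhaustive pass over the 324 declared inputs shows identical outputs.
verdict: equivalent


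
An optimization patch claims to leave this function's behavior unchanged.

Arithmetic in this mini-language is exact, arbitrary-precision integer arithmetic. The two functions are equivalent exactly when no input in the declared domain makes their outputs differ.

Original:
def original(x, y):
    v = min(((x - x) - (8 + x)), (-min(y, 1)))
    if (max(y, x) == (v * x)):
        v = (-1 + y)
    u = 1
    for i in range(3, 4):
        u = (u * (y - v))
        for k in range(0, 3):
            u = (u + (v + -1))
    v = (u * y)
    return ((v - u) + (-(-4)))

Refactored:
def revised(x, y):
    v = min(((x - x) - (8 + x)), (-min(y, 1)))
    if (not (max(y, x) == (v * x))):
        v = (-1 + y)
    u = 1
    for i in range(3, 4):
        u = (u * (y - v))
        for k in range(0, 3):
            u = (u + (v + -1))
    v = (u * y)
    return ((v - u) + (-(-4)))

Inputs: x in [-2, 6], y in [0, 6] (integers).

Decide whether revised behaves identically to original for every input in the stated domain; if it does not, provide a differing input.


Try x=-2, y=0.
original: v becomes -6; next (max(y, x) == (v * x)) evaluates to false; next u becomes 1; next at i=3:; next u becomes 6; next at k=0:; next u becomes -1; next at k=1:; next u becomes -8; next at k=2:; next u becomes -15; next v becomes 0; next final value 19
revised: v becomes -6; next (not (max(y, x) == (v * x))) evaluates to true; next v becomes -1; next u becomes 1; next at i=3:; next u becomes 1; next at k=0:; next u becomes -1; next at k=1:; next u becomes -3; next at k=2:; next u becomes -5; next v becomes 0; next final value 9
19 and 9 differ, so these are not the same function on this domain.
verdict: not equivalent; witness: x=-2, y=0


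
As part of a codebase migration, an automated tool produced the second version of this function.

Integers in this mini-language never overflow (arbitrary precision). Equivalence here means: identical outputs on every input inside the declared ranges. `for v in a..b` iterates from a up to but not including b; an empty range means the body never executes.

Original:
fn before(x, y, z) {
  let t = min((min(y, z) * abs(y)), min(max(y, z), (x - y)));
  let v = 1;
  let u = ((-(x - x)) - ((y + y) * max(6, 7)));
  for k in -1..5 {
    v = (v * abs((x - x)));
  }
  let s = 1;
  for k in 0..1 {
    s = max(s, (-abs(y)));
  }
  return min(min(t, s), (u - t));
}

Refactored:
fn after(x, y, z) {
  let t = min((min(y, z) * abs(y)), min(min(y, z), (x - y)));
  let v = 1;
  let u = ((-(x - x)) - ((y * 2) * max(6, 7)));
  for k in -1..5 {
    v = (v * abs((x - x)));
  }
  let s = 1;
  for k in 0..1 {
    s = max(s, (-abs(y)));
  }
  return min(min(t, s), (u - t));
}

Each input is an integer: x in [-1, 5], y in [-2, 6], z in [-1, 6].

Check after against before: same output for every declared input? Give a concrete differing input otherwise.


On input x=0, y=0, z=-1, before returns 0 while after returns -1.
verdict: not equivalent; witness: x=0, y=0, z=-1


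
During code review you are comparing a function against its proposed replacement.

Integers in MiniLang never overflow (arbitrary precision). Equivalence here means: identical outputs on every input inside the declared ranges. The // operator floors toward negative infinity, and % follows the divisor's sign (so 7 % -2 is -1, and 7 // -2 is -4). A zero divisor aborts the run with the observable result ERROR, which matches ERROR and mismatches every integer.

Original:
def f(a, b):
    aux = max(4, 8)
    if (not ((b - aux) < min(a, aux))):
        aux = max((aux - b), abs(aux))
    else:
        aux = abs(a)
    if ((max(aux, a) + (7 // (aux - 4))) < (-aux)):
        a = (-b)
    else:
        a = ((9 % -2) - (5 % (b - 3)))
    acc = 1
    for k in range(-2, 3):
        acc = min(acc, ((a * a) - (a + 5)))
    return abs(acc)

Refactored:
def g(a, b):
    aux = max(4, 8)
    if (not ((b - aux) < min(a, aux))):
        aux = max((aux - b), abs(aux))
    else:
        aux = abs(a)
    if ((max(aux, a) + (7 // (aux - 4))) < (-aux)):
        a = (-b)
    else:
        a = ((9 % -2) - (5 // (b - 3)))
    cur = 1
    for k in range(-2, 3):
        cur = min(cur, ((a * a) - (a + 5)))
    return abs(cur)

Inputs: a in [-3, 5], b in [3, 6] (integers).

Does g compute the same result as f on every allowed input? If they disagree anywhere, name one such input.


These are not equivalent — on a=-2, b=4 the outputs split (3 vs 1).
f: aux := 8 | (not ((b - aux) < min(a, aux))): false | aux := 2 | ((max(aux, a) + (7 // (aux - 4))) < (-aux)): false | a := -1 | acc := 1 | iter k=-2: | acc := -3 | iter k=-1: | acc := -3 | iter k=0: | acc := -3 | iter k=1: | acc := -3 | iter k=2: | acc := -3 | result 3
g: aux := 8 | (not ((b - aux) < min(a, aux))): false | aux := 2 | ((max(aux, a) + (7 // (aux - 4))) < (-aux)): false | a := -6 | cur := 1 | iter k=-2: | cur := 1 | iter k=-1: | cur := 1 | iter k=0: | cur := 1 | iter k=1: | cur := 1 | iter k=2: | cur := 1 | result 1
verdict: not equivalent; witness: a=-2, b=4


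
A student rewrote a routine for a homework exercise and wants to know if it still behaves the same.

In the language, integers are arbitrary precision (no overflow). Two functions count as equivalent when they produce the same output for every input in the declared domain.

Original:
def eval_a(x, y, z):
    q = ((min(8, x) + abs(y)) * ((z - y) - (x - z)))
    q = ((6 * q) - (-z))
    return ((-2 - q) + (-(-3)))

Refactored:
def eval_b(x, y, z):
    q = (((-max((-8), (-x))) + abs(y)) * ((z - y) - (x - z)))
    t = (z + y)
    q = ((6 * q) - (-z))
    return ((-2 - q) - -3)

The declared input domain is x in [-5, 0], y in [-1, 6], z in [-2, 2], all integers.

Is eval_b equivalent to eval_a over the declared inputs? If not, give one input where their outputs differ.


Side by side, the visible changes include: min/max/abs usage differs; statement counts differ; arithmetic usage differs; local variable names differ.
As a probe, take x=-4, y=0, z=-2: eval_a runs q=0, then q=-2, then returns 3; eval_b runs q=0, then t=-2, then q=-2, then returns 3; both end at 3.
Every one of the 240 inputs gives matching results.
verdict: equivalent


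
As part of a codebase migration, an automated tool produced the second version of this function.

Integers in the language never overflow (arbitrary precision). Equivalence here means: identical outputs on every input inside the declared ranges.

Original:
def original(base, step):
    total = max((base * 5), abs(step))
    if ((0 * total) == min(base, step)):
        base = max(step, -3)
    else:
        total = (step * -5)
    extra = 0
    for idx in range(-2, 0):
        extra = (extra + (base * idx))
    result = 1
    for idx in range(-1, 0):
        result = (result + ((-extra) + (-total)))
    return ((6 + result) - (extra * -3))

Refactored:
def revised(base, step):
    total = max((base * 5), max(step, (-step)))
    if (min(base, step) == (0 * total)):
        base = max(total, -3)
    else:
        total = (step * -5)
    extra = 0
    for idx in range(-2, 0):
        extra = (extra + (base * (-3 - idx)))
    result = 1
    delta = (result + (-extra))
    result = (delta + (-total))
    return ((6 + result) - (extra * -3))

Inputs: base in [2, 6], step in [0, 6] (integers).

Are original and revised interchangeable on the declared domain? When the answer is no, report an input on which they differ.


Evaluate both at base=2, step=0.
original: total becomes 10; next ((0 * total) == min(base, step)) evaluates to true; next base becomes 0; next extra becomes 0; next at idx=-2:; next extra becomes 0; next at idx=-1:; next extra becomes 0; next result becomes 1; next at idx=-1:; next result becomes -9; next final value -3
revised: total becomes 10; next (min(base, step) == (0 * total)) evaluates to true; next base becomes 10; next extra becomes 0; next at idx=-2:; next extra becomes -10; next at idx=-1:; next extra becomes -30; next result becomes 1; next delta becomes 31; next result becomes 21; next final value -63
-3 against -63: the behavior changed.
verdict: not equivalent; witness: base=2, step=0
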